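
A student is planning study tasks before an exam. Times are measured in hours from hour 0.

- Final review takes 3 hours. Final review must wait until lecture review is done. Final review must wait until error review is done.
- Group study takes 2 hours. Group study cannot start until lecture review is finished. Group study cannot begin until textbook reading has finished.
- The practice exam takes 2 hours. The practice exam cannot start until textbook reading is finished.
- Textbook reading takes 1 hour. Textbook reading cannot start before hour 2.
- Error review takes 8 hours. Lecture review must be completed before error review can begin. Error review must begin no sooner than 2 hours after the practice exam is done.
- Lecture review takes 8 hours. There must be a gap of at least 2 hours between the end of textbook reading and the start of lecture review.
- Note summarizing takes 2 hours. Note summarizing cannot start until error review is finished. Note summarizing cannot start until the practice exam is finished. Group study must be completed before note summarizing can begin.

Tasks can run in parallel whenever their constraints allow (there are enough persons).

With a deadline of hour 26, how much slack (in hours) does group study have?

9

Textbook reading cannot begin until its own release at hour 2. It runs from hour 2 to 2 + 1 = hour 3.
Lecture review cannot begin until textbook reading (finishes hour 3, plus 2-hour gap → hour 5). It runs from hour 5 to 5 + 8 = hour 13.
Group study cannot start until lecture review (finishes hour 13); textbook reading (finishes hour 3). The controlling bound is hour 13, so group study finishes at 13 + 2 = hour 15.

Working backward from the deadline:
To finish by hour 26, note summarizing (duration 2) must start no later than hour 24.
Group study feeds into note summarizing (must start by hour 24); so group study must finish by hour 24 and therefore start by hour 22.
So group study can start as early as hour 13 and as late as hour 22, giving 22 − 13 = 9 hours of slack.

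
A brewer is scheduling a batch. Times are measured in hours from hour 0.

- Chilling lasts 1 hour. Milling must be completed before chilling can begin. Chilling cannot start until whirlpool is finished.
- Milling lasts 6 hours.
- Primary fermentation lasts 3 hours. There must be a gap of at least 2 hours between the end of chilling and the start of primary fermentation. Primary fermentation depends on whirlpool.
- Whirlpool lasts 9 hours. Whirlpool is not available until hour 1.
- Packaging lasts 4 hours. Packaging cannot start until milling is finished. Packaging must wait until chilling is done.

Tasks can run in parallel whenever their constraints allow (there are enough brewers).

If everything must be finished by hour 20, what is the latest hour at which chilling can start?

Primary fermentation must finish by hour 20; it takes 3 hours, so it must start by 20 − 3 = hour 17.
Nothing follows packaging; the deadline of hour 20 is its only limit. It must start by 20 − 4 = hour 16.
For chilling: primary fermentation (must start by hour 17, minus 2-hour gap → hour 15); packaging (must start by hour 16). The most restrictive is hour 15; with a 1-hour duration, chilling must start by hour 14.

14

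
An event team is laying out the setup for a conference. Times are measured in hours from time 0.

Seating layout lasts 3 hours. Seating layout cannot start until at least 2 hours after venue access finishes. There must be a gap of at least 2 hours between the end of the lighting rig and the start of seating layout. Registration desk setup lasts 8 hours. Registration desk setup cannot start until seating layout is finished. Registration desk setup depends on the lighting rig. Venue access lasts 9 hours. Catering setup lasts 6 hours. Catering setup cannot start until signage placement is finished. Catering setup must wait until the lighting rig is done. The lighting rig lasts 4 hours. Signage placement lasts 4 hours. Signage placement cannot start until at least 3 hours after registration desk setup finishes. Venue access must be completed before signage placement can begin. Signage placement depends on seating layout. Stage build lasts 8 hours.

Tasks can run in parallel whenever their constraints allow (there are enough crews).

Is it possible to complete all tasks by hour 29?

No

The lighting rig can start immediately at hour 0; it finishes at hour 4.
Stage build has no prerequisites, so it starts at hour 0 and finishes at hour 8.
Venue access has no prerequisites, so it starts at hour 0 and finishes at hour 9.
Seating layout has to wait for venue access (finishes hour 9, plus 2-hour gap → hour 11); the lighting rig (finishes hour 4, plus 2-hour gap → hour 6). The latest of these is hour 11, so seating layout runs hour 11 to 11 + 3 = hour 14.
Registration desk setup cannot start until seating layout (finishes hour 14); the lighting rig (finishes hour 4). The controlling bound is hour 14, so registration desk setup finishes at 14 + 8 = hour 22.
Signage placement needs all of registration desk setup (finishes hour 22, plus 3-hour gap → hour 25); venue access (finishes hour 9); seating layout (finishes hour 14). That puts its earliest start at hour 25; it finishes at 25 + 4 = hour 29.
For catering setup: signage placement (finishes hour 29); the lighting rig (finishes hour 4). Taking the maximum gives a start of hour 29, and it finishes at 29 + 6 = hour 35.
The earliest everything can be done is hour 35, which is after the deadline of 29, so it is not possible.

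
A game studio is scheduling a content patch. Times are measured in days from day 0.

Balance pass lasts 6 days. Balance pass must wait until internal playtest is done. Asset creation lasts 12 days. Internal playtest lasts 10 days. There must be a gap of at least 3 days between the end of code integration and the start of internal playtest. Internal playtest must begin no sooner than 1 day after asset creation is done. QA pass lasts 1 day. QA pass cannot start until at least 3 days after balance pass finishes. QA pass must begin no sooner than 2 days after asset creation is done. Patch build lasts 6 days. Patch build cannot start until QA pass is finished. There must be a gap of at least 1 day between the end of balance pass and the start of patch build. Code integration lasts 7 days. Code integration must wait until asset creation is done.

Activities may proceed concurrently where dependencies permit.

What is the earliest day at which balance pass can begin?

Nothing blocks asset creation, so it runs from day 0 to day 12.
After asset creation (finishes day 12), code integration can start at day 12 and finishes at day 19.
Internal playtest has to wait for code integration (finishes day 19, plus 3-day gap → day 22); asset creation (finishes day 12, plus 1-day gap → day 13). The latest of these is day 22, so internal playtest runs day 22 to 22 + 10 = day 32.
Balance pass waits on internal playtest (finishes day 32), so the earliest it can start is day 32.

32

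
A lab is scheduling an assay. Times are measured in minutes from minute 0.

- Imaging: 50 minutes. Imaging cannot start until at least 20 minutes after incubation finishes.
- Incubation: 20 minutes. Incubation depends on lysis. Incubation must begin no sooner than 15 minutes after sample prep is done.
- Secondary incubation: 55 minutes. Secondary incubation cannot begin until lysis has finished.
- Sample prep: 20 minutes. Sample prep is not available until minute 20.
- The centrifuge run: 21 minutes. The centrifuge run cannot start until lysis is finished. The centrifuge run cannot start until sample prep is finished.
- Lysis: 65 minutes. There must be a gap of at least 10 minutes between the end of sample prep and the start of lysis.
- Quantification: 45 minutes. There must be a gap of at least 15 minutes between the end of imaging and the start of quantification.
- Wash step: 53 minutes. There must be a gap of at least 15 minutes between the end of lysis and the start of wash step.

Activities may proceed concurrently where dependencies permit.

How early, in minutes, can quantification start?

Sample prep cannot begin until its own release at minute 20. It runs from minute 20 to 20 + 20 = minute 40.
Lysis cannot begin until sample prep (finishes minute 40, plus 10-minute gap → minute 50). It runs from minute 50 to 50 + 65 = minute 115.
Incubation has to wait for lysis (finishes minute 115); sample prep (finishes minute 40, plus 15-minute gap → minute 55). The latest of these is minute 115, so incubation runs minute 115 to 115 + 20 = minute 135.
After incubation (finishes minute 135, plus 20-minute gap → minute 155), imaging can start at minute 155 and finishes at minute 205.
Quantification waits on imaging (finishes minute 205, plus 15-minute gap → minute 220), so the earliest it can start is minute 220.

220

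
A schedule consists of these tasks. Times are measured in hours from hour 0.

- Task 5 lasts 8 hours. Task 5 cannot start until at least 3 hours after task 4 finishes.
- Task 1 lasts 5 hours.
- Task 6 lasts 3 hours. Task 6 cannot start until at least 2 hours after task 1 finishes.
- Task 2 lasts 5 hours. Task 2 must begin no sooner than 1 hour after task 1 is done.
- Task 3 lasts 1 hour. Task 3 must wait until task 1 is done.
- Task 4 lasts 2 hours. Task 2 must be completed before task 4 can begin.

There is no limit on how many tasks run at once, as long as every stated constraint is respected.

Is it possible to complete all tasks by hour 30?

Task 1 has no prerequisites, so it starts at hour 0 and finishes at hour 5.
Task 6 cannot begin until task 1 (finishes hour 5, plus 2-hour gap → hour 7). It runs from hour 7 to 7 + 3 = hour 10.
After task 1 (finishes hour 5), task 3 can start at hour 5 and finishes at hour 6.
After task 1 (finishes hour 5, plus 1-hour gap → hour 6), task 2 can start at hour 6 and finishes at hour 11.
Task 4 waits on task 2 (finishes hour 11), so it starts at hour 11 and finishes at 11 + 2 = hour 13.
Task 5 cannot begin until task 4 (finishes hour 13, plus 3-hour gap → hour 16). It runs from hour 16 to 16 + 8 = hour 24.
Every task is finished by hour 24, which is no later than the deadline of 30, so the schedule is feasible.

Yes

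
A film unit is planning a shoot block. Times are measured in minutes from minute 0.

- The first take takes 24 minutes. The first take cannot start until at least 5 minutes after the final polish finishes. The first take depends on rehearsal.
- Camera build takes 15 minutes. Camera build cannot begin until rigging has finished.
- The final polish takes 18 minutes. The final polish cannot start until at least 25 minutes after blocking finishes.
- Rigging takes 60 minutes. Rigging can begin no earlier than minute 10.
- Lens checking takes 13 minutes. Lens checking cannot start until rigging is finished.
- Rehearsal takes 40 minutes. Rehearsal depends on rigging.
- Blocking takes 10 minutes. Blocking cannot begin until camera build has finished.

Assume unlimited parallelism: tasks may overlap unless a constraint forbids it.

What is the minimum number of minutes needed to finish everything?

167

Rigging cannot begin until its own release at minute 10. It runs from minute 10 to 10 + 60 = minute 70.
After rigging (finishes minute 70), rehearsal can start at minute 70 and finishes at minute 110.
After rigging (finishes minute 70), lens checking can start at minute 70 and finishes at minute 83.
After rigging (finishes minute 70), camera build can start at minute 70 and finishes at minute 85.
Blocking waits on camera build (finishes minute 85), so it starts at minute 85 and finishes at 85 + 10 = minute 95.
The final polish waits on blocking (finishes minute 95, plus 25-minute gap → minute 120), so it starts at minute 120 and finishes at 120 + 18 = minute 138.
The first take cannot start until the final polish (finishes minute 138, plus 5-minute gap → minute 143); rehearsal (finishes minute 110). The controlling bound is minute 143, so the first take finishes at 143 + 24 = minute 167.
All tasks are finished once the last one completes. Finish times: Rigging at 70, Camera build at 85, Lens checking at 83, Blocking at 95, Rehearsal at 110, The final polish at 138, The first take at 167. The latest is minute 167.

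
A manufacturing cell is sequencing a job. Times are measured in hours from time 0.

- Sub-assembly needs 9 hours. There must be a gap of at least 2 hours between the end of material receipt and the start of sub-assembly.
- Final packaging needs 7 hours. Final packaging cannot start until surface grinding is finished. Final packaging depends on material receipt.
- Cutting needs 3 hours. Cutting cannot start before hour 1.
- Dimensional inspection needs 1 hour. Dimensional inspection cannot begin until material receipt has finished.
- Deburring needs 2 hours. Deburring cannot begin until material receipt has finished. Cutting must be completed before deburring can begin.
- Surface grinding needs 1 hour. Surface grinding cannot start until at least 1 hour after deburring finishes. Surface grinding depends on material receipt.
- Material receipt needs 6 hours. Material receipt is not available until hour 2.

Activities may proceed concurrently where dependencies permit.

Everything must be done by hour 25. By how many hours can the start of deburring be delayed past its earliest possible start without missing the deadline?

6

Cutting cannot begin until its own release at hour 1. It runs from hour 1 to 1 + 3 = hour 4.
Material receipt waits on its own release at hour 2, so it starts at hour 2 and finishes at 2 + 6 = hour 8.
Deburring has to wait for material receipt (finishes hour 8); cutting (finishes hour 4). The latest of these is hour 8, so deburring runs hour 8 to 8 + 2 = hour 10.

Working backward from the deadline:
Final packaging must finish by hour 25; it takes 7 hours, so it must start by 25 − 7 = hour 18.
Surface grinding must finish before final packaging (must start by hour 18). With a 1-hour duration, surface grinding must start by 18 − 1 = hour 17.
Deburring feeds into surface grinding (must start by hour 17, minus 1-hour gap → hour 16); so deburring must finish by hour 16 and therefore start by hour 14.
So deburring can start as early as hour 8 and as late as hour 14, giving 14 − 8 = 6 hours of slack.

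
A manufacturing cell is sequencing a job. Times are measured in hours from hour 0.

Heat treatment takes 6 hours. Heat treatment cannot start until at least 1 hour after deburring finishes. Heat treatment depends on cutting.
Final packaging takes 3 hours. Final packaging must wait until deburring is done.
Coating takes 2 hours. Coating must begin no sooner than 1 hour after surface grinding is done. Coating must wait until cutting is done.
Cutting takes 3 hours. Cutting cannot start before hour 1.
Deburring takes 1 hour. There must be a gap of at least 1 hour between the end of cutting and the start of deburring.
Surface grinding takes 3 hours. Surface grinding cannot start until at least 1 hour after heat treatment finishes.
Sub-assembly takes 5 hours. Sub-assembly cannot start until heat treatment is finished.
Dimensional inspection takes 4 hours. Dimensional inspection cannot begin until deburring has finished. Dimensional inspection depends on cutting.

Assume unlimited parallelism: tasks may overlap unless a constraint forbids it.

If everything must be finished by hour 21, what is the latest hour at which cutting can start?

Coating must finish by hour 21; it takes 2 hours, so it must start by 21 − 2 = hour 19.
Since coating (must start by hour 19, minus 1-hour gap → hour 18) depends on it, surface grinding must finish by hour 18. Backing off its 3-hour duration gives a latest start of hour 15.
Sub-assembly must finish by hour 21; it takes 5 hours, so it must start by 21 − 5 = hour 16.
Heat treatment feeds surface grinding (must start by hour 15, minus 1-hour gap → hour 14); sub-assembly (must start by hour 16). Taking the minimum, heat treatment must finish by hour 14 and start by 14 − 6 = hour 8.
Nothing follows dimensional inspection; the deadline of hour 21 is its only limit. It must start by 21 − 4 = hour 17.
Final packaging must finish by hour 21; it takes 3 hours, so it must start by 21 − 3 = hour 18.
For deburring: heat treatment (must start by hour 8, minus 1-hour gap → hour 7); dimensional inspection (must start by hour 17); final packaging (must start by hour 18). The most restrictive is hour 7; with a 1-hour duration, deburring must start by hour 6.
Cutting must finish in time for deburring (must start by hour 6, minus 1-hour gap → hour 5); heat treatment (must start by hour 8); dimensional inspection (must start by hour 17); coating (must start by hour 19). The tightest is hour 5, so cutting must start by 5 − 3 = hour 2.

2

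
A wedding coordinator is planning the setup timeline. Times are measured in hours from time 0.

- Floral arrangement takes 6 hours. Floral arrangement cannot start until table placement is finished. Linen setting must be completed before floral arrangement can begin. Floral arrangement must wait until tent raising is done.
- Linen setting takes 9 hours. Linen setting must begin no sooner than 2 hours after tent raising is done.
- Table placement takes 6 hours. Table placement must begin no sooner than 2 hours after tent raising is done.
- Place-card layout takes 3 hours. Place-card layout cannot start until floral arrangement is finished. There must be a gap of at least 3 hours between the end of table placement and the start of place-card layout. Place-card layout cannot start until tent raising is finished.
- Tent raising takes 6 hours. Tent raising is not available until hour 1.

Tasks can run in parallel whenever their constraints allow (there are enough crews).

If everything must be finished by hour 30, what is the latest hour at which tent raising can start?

Place-card layout must finish by hour 30; it takes 3 hours, so it must start by 30 − 3 = hour 27.
Since place-card layout (must start by hour 27) depends on it, floral arrangement must finish by hour 27. Backing off its 6-hour duration gives a latest start of hour 21.
Table placement must finish in time for floral arrangement (must start by hour 21); place-card layout (must start by hour 27, minus 3-hour gap → hour 24). The tightest is hour 21, so table placement must start by 21 − 6 = hour 15.
Linen setting must finish before floral arrangement (must start by hour 21). With a 9-hour duration, linen setting must start by 21 − 9 = hour 12.
Tent raising must finish in time for table placement (must start by hour 15, minus 2-hour gap → hour 13); linen setting (must start by hour 12, minus 2-hour gap → hour 10); floral arrangement (must start by hour 21); place-card layout (must start by hour 27). The tightest is hour 10, so tent raising must start by 10 − 6 = hour 4.

4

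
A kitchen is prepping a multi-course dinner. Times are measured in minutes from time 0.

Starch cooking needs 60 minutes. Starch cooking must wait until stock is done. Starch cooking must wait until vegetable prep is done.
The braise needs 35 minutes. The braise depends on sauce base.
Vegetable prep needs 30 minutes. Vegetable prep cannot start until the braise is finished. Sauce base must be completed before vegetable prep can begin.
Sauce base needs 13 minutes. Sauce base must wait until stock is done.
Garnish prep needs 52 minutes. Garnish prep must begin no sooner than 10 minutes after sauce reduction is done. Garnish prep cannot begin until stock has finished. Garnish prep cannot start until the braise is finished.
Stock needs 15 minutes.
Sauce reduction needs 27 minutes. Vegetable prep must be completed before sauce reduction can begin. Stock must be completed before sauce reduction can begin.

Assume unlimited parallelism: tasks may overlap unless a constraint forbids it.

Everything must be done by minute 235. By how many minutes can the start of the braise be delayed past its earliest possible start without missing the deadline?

Stock has no prerequisites, so it starts at minute 0 and finishes at minute 15.
After stock (finishes minute 15), sauce base can start at minute 15 and finishes at minute 28.
The braise cannot begin until sauce base (finishes minute 28). It runs from minute 28 to 28 + 35 = minute 63.

Working backward from the deadline:
Nothing follows garnish prep; the deadline of minute 235 is its only limit. It must start by 235 − 52 = minute 183.
Sauce reduction must finish before garnish prep (must start by minute 183, minus 10-minute gap → minute 173). With a 27-minute duration, sauce reduction must start by 173 − 27 = minute 146.
Starch cooking has no dependents, so it just needs to finish by minute 235. Starting by 235 − 60 = minute 175 achieves that.
Vegetable prep feeds sauce reduction (must start by minute 146); starch cooking (must start by minute 175). Taking the minimum, vegetable prep must finish by minute 146 and start by 146 − 30 = minute 116.
The braise has several dependents: vegetable prep (must start by minute 116); garnish prep (must start by minute 183). The earliest of those limits is minute 116, so the braise must start by 116 − 35 = minute 81.
So the braise can start as early as minute 28 and as late as minute 81, giving 81 − 28 = 53 minutes of slack.

53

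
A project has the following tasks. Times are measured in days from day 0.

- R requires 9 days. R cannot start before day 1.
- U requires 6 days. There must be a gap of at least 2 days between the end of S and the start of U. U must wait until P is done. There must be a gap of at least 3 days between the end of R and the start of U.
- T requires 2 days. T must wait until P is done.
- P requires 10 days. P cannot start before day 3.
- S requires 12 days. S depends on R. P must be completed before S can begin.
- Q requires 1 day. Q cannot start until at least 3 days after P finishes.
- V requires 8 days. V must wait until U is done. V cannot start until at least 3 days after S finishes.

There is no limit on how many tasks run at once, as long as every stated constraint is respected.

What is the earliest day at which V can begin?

33

R cannot begin until its own release at day 1. It runs from day 1 to 1 + 9 = day 10.
After its own release at day 3, P can start at day 3 and finishes at day 13.
S cannot start until R (finishes day 10); P (finishes day 13). The controlling bound is day 13, so S finishes at 13 + 12 = day 25.
U cannot start until S (finishes day 25, plus 2-day gap → day 27); P (finishes day 13); R (finishes day 10, plus 3-day gap → day 13). The controlling bound is day 27, so U finishes at 27 + 6 = day 33.
V waits on U (finishes day 33); S (finishes day 25, plus 3-day gap → day 28). The latest of these is day 33, which is the earliest V can start.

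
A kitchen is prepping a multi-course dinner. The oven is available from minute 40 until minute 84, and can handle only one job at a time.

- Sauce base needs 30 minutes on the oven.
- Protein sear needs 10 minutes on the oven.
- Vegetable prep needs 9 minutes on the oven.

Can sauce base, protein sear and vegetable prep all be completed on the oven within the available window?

No

The oven window is 84 − 40 = 44 minutes.
Running back to back, the jobs need 30 + 10 + 9 = 49 minutes on the oven.
Since 49 > 44, they cannot all fit.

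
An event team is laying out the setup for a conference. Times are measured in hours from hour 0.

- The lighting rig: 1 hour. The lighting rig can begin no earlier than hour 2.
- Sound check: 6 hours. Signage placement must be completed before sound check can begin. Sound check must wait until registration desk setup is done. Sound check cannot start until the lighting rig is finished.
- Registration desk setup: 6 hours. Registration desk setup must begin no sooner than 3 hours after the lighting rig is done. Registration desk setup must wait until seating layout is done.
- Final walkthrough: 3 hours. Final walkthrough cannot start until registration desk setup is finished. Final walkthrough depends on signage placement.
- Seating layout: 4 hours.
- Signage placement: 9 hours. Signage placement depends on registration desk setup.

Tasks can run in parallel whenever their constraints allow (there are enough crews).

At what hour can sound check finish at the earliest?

27

Nothing blocks seating layout, so it runs from hour 0 to hour 4.
The lighting rig waits on its own release at hour 2, so it starts at hour 2 and finishes at 2 + 1 = hour 3.
Registration desk setup cannot start until the lighting rig (finishes hour 3, plus 3-hour gap → hour 6); seating layout (finishes hour 4). The controlling bound is hour 6, so registration desk setup finishes at 6 + 6 = hour 12.
Signage placement waits on registration desk setup (finishes hour 12), so it starts at hour 12 and finishes at 12 + 9 = hour 21.
Sound check has to wait for signage placement (finishes hour 21); registration desk setup (finishes hour 12); the lighting rig (finishes hour 3). The latest of these is hour 21, so sound check runs hour 21 to 21 + 6 = hour 27.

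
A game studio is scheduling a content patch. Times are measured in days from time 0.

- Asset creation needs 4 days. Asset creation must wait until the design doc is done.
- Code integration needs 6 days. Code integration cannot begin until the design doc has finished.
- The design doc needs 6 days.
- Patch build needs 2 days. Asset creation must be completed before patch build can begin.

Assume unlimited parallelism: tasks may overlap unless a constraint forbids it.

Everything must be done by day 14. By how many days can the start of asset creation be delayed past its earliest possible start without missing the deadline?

The design doc has no prerequisites, so it starts at day 0 and finishes at day 6.
Asset creation waits on the design doc (finishes day 6), so it starts at day 6 and finishes at 6 + 4 = day 10.

Working backward from the deadline:
Nothing follows patch build; the deadline of day 14 is its only limit. It must start by 14 − 2 = day 12.
Since patch build (must start by day 12) depends on it, asset creation must finish by day 12. Backing off its 4-day duration gives a latest start of day 8.
So asset creation can start as early as day 6 and as late as day 8, giving 8 − 6 = 2 days of slack.

2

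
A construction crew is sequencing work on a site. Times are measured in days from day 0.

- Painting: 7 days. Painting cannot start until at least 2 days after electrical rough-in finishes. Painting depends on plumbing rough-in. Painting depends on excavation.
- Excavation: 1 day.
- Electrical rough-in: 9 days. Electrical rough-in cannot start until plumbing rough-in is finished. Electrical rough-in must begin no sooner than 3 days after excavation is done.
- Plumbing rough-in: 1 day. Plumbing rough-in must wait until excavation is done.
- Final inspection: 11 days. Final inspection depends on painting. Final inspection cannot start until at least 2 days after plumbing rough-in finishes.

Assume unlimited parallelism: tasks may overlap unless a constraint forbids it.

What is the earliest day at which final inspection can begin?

Excavation can start immediately at day 0; it finishes at day 1.
Plumbing rough-in waits on excavation (finishes day 1), so it starts at day 1 and finishes at 1 + 1 = day 2.
Electrical rough-in needs all of plumbing rough-in (finishes day 2); excavation (finishes day 1, plus 3-day gap → day 4). That puts its earliest start at day 4; it finishes at 4 + 9 = day 13.
Painting needs all of electrical rough-in (finishes day 13, plus 2-day gap → day 15); plumbing rough-in (finishes day 2); excavation (finishes day 1). That puts its earliest start at day 15; it finishes at 15 + 7 = day 22.
Final inspection waits on painting (finishes day 22); plumbing rough-in (finishes day 2, plus 2-day gap → day 4). The latest of these is day 22, which is the earliest final inspection can start.

22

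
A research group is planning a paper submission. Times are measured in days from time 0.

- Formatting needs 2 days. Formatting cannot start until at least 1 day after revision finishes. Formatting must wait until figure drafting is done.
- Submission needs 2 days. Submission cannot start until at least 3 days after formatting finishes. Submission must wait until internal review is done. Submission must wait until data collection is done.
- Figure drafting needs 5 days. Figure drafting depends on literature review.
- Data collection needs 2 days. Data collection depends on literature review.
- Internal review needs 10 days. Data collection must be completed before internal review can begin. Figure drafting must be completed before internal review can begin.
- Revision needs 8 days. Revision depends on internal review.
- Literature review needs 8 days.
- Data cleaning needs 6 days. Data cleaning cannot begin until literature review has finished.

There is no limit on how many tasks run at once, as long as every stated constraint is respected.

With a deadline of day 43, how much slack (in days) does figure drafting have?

Nothing blocks literature review, so it runs from day 0 to day 8.
Figure drafting waits on literature review (finishes day 8), so it starts at day 8 and finishes at 8 + 5 = day 13.

Working backward from the deadline:
Submission has no dependents, so it just needs to finish by day 43. Starting by 43 − 2 = day 41 achieves that.
Since submission (must start by day 41, minus 3-day gap → day 38) depends on it, formatting must finish by day 38. Backing off its 2-day duration gives a latest start of day 36.
Revision has to be done before formatting (must start by day 36, minus 1-day gap → day 35). That means finishing by day 35, i.e. starting by 35 − 8 = day 27.
For internal review: revision (must start by day 27); submission (must start by day 41). The most restrictive is day 27; with a 10-day duration, internal review must start by day 17.
Figure drafting has several dependents: internal review (must start by day 17); formatting (must start by day 36). The earliest of those limits is day 17, so figure drafting must start by 17 − 5 = day 12.
So figure drafting can start as early as day 8 and as late as day 12, giving 12 − 8 = 4 days of slack.

4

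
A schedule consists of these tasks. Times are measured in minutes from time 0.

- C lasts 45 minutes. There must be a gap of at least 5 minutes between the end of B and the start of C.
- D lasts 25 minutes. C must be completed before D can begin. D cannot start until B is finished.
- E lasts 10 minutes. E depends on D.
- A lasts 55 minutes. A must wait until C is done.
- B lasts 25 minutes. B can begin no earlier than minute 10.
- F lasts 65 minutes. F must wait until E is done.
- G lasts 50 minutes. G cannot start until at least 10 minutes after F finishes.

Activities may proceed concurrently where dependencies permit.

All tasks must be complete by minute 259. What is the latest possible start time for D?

G must finish by minute 259; it takes 50 minutes, so it must start by 259 − 50 = minute 209.
Since G (must start by minute 209, minus 10-minute gap → minute 199) depends on it, F must finish by minute 199. Backing off its 65-minute duration gives a latest start of minute 134.
E must finish before F (must start by minute 134). With a 10-minute duration, E must start by 134 − 10 = minute 124.
Since E (must start by minute 124) depends on it, D must finish by minute 124. Backing off its 25-minute duration gives a latest start of minute 99.

99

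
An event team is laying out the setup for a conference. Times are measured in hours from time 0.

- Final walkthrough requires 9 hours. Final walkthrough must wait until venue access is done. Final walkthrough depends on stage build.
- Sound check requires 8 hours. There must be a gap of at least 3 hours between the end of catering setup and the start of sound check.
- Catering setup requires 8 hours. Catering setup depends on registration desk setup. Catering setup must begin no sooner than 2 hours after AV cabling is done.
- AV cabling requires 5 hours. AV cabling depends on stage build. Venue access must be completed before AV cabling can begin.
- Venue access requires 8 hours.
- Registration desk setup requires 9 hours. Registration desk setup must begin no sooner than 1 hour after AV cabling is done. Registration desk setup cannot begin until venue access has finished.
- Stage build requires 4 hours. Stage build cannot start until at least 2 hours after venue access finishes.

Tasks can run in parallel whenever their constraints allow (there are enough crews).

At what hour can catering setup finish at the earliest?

37

Venue access has no prerequisites, so it starts at hour 0 and finishes at hour 8.
Stage build cannot begin until venue access (finishes hour 8, plus 2-hour gap → hour 10). It runs from hour 10 to 10 + 4 = hour 14.
AV cabling needs all of stage build (finishes hour 14); venue access (finishes hour 8). That puts its earliest start at hour 14; it finishes at 14 + 5 = hour 19.
For registration desk setup: AV cabling (finishes hour 19, plus 1-hour gap → hour 20); venue access (finishes hour 8). Taking the maximum gives a start of hour 20, and it finishes at 20 + 9 = hour 29.
For catering setup: registration desk setup (finishes hour 29); AV cabling (finishes hour 19, plus 2-hour gap → hour 21). Taking the maximum gives a start of hour 29, and it finishes at 29 + 8 = hour 37.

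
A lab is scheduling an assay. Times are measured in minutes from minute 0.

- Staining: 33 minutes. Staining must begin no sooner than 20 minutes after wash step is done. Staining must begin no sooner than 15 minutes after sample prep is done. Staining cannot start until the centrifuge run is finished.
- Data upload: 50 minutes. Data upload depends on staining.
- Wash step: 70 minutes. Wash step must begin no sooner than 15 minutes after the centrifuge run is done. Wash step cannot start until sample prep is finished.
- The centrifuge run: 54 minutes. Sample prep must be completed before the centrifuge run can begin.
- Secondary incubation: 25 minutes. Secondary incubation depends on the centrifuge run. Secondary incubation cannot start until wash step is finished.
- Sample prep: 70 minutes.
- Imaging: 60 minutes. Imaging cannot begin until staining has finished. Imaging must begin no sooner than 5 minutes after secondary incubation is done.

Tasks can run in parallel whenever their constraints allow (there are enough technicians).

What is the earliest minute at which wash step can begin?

139

Sample prep can start immediately at minute 0; it finishes at minute 70.
After sample prep (finishes minute 70), the centrifuge run can start at minute 70 and finishes at minute 124.
Wash step waits on the centrifuge run (finishes minute 124, plus 15-minute gap → minute 139); sample prep (finishes minute 70). The latest of these is minute 139, which is the earliest wash step can start.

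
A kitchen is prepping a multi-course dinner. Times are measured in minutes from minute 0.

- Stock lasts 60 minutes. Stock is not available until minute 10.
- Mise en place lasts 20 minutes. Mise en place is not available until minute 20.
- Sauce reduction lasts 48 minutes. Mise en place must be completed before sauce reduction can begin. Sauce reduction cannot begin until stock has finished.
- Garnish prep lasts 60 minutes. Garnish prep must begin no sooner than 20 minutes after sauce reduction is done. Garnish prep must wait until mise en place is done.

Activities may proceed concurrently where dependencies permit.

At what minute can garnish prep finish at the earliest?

Stock cannot begin until its own release at minute 10. It runs from minute 10 to 10 + 60 = minute 70.
After its own release at minute 20, mise en place can start at minute 20 and finishes at minute 40.
Sauce reduction needs all of mise en place (finishes minute 40); stock (finishes minute 70). That puts its earliest start at minute 70; it finishes at 70 + 48 = minute 118.
Garnish prep needs all of sauce reduction (finishes minute 118, plus 20-minute gap → minute 138); mise en place (finishes minute 40). That puts its earliest start at minute 138; it finishes at 138 + 60 = minute 198.

198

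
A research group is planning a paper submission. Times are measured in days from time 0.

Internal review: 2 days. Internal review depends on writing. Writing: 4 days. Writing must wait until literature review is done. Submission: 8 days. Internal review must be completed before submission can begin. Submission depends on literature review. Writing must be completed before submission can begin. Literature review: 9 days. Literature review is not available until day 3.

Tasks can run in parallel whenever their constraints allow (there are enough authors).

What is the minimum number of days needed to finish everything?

26

After its own release at day 3, literature review can start at day 3 and finishes at day 12.
After literature review (finishes day 12), writing can start at day 12 and finishes at day 16.
Internal review cannot begin until writing (finishes day 16). It runs from day 16 to 16 + 2 = day 18.
Submission cannot start until internal review (finishes day 18); literature review (finishes day 12); writing (finishes day 16). The controlling bound is day 18, so submission finishes at 18 + 8 = day 26.
All tasks are finished once the last one completes. Finish times: Literature review at 12, Writing at 16, Internal review at 18, Submission at 26. The latest is day 26.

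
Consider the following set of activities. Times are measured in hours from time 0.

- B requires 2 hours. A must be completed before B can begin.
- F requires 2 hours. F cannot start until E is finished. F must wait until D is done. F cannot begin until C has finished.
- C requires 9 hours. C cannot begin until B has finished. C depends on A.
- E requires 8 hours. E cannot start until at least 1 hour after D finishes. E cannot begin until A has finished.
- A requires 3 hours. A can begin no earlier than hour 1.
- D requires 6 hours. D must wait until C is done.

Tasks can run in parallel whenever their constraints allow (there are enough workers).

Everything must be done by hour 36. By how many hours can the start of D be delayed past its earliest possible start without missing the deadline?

A waits on its own release at hour 1, so it starts at hour 1 and finishes at 1 + 3 = hour 4.
After A (finishes hour 4), B can start at hour 4 and finishes at hour 6.
C needs all of B (finishes hour 6); A (finishes hour 4). That puts its earliest start at hour 6; it finishes at 6 + 9 = hour 15.
D waits on C (finishes hour 15), so it starts at hour 15 and finishes at 15 + 6 = hour 21.

Working backward from the deadline:
To finish by hour 36, F (duration 2) must start no later than hour 34.
E must finish before F (must start by hour 34). With an 8-hour duration, E must start by 34 − 8 = hour 26.
D must finish in time for E (must start by hour 26, minus 1-hour gap → hour 25); F (must start by hour 34). The tightest is hour 25, so D must start by 25 − 6 = hour 19.
So D can start as early as hour 15 and as late as hour 19, giving 19 − 15 = 4 hours of slack.

4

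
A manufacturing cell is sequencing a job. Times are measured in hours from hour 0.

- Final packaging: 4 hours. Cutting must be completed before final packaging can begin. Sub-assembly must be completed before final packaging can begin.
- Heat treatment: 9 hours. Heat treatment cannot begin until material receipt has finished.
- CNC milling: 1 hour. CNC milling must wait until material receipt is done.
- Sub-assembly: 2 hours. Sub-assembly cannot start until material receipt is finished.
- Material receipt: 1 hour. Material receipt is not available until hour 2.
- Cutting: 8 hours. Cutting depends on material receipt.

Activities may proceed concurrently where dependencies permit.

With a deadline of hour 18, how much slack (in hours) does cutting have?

3

After its own release at hour 2, material receipt can start at hour 2 and finishes at hour 3.
After material receipt (finishes hour 3), cutting can start at hour 3 and finishes at hour 11.

Working backward from the deadline:
To finish by hour 18, final packaging (duration 4) must start no later than hour 14.
Cutting must finish before final packaging (must start by hour 14). With an 8-hour duration, cutting must start by 14 − 8 = hour 6.
So cutting can start as early as hour 3 and as late as hour 6, giving 6 − 3 = 3 hours of slack.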